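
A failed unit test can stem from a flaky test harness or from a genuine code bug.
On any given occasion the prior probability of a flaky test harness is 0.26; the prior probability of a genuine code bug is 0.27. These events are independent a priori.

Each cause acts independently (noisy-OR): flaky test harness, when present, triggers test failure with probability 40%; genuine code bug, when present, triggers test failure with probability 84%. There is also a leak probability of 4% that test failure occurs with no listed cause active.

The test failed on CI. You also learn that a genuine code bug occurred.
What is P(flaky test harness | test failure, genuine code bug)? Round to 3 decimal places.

Under noisy-OR, P(test failure | causes) = 1 − (1−0.04)·∏(1−qᵢ) over the active causes.
For the numerator, keep only flaky test harness=true terms: 0.90784×0.26 = 0.236038
Denominator P(test failure | genuine code bug): 0.8464×0.74 + 0.90784×0.26 = 0.862374
P(flaky test harness | test failure, genuine code bug) = 0.236038/0.862374 ≈ 0.274

P(flaky test harness | test failure, genuine code bug) ≈ 0.274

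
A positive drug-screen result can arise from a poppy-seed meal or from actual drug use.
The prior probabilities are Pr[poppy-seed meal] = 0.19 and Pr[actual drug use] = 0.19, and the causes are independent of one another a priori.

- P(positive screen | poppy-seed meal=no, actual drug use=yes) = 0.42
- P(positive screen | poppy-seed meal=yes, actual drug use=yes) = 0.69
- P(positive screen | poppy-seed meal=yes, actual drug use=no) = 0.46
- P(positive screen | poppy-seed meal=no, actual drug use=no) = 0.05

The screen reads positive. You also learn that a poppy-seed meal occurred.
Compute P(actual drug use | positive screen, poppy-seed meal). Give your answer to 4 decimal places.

P(positive screen | poppy-seed meal) = 0.46*0.81 + 0.69*0.19 = 0.372600 + 0.131100 = 0.503700
The actual drug use-present share is 0.69*0.19 = 0.131100.
P(actual drug use | positive screen, poppy-seed meal) = 0.131100 / 0.503700 ≈ 0.2603

P(actual drug use | positive screen, poppy-seed meal) ≈ 0.2603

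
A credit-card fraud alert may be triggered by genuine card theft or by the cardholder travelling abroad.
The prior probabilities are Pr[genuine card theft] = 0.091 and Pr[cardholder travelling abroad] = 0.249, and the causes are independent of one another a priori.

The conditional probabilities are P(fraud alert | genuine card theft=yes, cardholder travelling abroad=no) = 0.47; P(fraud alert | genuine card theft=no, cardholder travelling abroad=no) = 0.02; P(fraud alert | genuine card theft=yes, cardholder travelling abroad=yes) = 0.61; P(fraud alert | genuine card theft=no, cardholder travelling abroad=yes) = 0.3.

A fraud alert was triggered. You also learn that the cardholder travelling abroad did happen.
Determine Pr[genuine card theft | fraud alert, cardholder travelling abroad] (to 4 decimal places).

Pr[genuine card theft | fraud alert, cardholder travelling abroad] ≈ 0.1691

P(fraud alert | cardholder travelling abroad) = 0.3*0.909 + 0.61*0.091 = 0.272700 + 0.055510 = 0.328210
Restricting to configurations with genuine card theft present: 0.61*0.091 = 0.055510.
Hence the posterior is 0.055510/0.328210 ≈ 0.1691.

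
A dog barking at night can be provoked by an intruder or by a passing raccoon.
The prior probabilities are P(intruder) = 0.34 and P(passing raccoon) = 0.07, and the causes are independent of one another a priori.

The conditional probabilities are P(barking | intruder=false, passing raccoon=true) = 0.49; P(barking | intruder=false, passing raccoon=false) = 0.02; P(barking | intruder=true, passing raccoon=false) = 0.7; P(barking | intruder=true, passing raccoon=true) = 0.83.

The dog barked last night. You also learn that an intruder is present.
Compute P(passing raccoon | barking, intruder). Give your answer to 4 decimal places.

P(barking | intruder) = 0.7·0.93 + 0.83·0.07 = 0.651000 + 0.058100 = 0.709100
The passing raccoon-present share is 0.83·0.07 = 0.058100.
P(passing raccoon | barking, intruder) = 0.058100 / 0.709100 ≈ 0.0819

P(passing raccoon | barking, intruder) ≈ 0.0819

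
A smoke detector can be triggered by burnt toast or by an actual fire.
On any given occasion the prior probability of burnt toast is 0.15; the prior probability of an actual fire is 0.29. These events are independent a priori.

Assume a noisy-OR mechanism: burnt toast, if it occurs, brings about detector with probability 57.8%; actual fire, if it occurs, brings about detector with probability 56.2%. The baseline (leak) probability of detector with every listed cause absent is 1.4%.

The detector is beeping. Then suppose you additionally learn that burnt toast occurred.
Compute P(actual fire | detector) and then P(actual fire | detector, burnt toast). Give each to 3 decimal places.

P(actual fire | detector) ≈ 0.713; P(actual fire | detector, burnt toast) ≈ 0.364

Under noisy-OR, P(detector | causes) = 1 − (1−0.014)·∏(1−qᵢ) over the active causes.
For the numerator, keep only actual fire=true terms: 0.140045 + 0.035572 = 0.175617
Denominator P(detector): 0.014×0.85×0.71 + 0.568132×0.85×0.29 + 0.583908×0.15×0.71 + 0.817752×0.15×0.29 = 0.246252
P(actual fire | detector) = 0.175617/0.246252 ≈ 0.713

With the extra evidence:
By total probability over both values of actual fire:
  P(detector | burnt toast) = 0.583908·0.71 + 0.817752·0.29
        = 0.414575 + 0.237148 = 0.651723
Keeping only the actual fire-present terms gives 0.237148, so
  P(actual fire | detector, burnt toast) = 0.237148 / 0.651723 ≈ 0.364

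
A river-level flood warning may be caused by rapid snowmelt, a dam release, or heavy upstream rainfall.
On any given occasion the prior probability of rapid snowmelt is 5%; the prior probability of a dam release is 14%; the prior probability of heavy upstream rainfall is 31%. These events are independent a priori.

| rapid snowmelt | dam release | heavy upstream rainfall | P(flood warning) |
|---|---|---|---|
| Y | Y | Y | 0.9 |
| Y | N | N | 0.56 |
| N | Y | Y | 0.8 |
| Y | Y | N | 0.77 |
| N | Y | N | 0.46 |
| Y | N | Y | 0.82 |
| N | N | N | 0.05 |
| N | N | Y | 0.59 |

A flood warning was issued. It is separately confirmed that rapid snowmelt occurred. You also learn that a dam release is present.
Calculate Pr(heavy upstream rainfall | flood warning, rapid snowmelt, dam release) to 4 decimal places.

Sum P(flood warning|·) weighted by the priors over both values of heavy upstream rainfall:
  P(flood warning | rapid snowmelt, dam release) = 0.77*0.69 + 0.9*0.31
        = 0.531300 + 0.279000 = 0.810300
The terms with heavy upstream rainfall present sum to 0.279000, so
  P(heavy upstream rainfall | flood warning, rapid snowmelt, dam release) = 0.279000 / 0.810300 ≈ 0.3443

Pr(heavy upstream rainfall | flood warning, rapid snowmelt, dam release) ≈ 0.3443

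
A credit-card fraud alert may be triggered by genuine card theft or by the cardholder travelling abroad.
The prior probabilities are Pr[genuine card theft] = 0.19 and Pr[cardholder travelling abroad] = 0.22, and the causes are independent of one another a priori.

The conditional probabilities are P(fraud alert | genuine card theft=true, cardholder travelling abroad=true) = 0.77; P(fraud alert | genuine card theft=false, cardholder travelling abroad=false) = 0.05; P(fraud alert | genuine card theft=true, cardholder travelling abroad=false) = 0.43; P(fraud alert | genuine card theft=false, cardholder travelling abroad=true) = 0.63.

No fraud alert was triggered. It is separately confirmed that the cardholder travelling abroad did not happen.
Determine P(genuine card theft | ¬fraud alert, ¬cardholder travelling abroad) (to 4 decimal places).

Enumerate both values of genuine card theft and weight by the priors:
  P(¬fraud alert | ¬cardholder travelling abroad) = 0.95*0.81 + 0.57*0.19
        = 0.769500 + 0.108300 = 0.877800
The terms with genuine card theft present sum to 0.108300, so
  P(genuine card theft | ¬fraud alert, ¬cardholder travelling abroad) = 0.108300 / 0.877800 ≈ 0.1234

P(genuine card theft | ¬fraud alert, ¬cardholder travelling abroad) ≈ 0.1234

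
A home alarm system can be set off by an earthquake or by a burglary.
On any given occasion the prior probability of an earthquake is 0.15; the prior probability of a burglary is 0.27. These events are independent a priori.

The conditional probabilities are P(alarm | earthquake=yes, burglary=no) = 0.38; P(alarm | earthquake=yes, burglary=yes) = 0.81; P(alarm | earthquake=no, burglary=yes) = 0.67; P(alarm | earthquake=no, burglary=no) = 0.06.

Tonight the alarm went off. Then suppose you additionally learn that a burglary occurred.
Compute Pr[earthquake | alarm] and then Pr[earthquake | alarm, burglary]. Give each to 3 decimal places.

Pr[earthquake | alarm] ≈ 0.280; Pr[earthquake | alarm, burglary] ≈ 0.176

Enumerate the 4 (earthquake, burglary) configurations and weight by the priors:
  P(alarm) = 0.06·0.85·0.73 + 0.67·0.85·0.27 + 0.38·0.15·0.73 + 0.81·0.15·0.27
        = 0.037230 + 0.153765 + 0.041610 + 0.032805 = 0.265410
The terms with earthquake present sum to 0.074415, so
  P(earthquake | alarm) = 0.074415 / 0.265410 ≈ 0.280

Now condition on the additional information:
Numerator (weight on configurations with earthquake): 0.81*0.15 = 0.121500
Normalizer over all consistent configurations: 0.67*0.85 + 0.81*0.15 = 0.691000
P(earthquake | alarm, burglary) = 0.121500/0.691000 ≈ 0.176
Conditioning on burglary lowers the posterior on earthquake: the classic explaining-away effect in a common-effect structure.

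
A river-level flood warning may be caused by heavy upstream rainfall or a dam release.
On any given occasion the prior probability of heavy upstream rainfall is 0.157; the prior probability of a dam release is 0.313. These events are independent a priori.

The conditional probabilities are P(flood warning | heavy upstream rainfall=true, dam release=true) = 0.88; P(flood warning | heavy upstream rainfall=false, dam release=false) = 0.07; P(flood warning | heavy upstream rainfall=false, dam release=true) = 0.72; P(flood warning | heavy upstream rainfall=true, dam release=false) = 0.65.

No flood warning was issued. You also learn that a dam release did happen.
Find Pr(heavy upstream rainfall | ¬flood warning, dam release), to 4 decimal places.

Pr(heavy upstream rainfall | ¬flood warning, dam release) ≈ 0.0739

Sum P(¬flood warning|·) weighted by the priors over both values of heavy upstream rainfall:
  P(¬flood warning | dam release) = 0.28·0.843 + 0.12·0.157
        = 0.236040 + 0.018840 = 0.254880
The terms with heavy upstream rainfall present sum to 0.018840, so
  P(heavy upstream rainfall | ¬flood warning, dam release) = 0.018840 / 0.254880 ≈ 0.0739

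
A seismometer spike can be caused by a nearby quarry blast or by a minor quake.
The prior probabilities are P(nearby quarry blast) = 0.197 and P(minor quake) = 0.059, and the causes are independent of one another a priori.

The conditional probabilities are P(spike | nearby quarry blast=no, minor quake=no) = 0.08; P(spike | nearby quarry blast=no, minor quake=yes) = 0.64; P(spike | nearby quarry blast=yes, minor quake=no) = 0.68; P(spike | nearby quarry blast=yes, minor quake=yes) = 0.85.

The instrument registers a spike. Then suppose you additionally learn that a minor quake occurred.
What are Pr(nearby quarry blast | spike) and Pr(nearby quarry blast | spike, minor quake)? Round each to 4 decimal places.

P(spike) = 0.08·0.803·0.941 + 0.64·0.803·0.059 + 0.68·0.197·0.941 + 0.85·0.197·0.059 = 0.060450 + 0.030321 + 0.126056 + 0.009880 = 0.226707
Restricting to configurations with nearby quarry blast present: 0.126056 + 0.009880 = 0.135936.
P(nearby quarry blast | spike) = 0.135936 / 0.226707 ≈ 0.5996

Now condition on the additional information:
Weight on nearby quarry blast=true, given the evidence: 0.85×0.197 = 0.167450
Normalizer over all consistent configurations: 0.64×0.803 + 0.85×0.197 = 0.681370
Posterior = 0.167450 / 0.681370 ≈ 0.2458

Pr(nearby quarry blast | spike) ≈ 0.5996; Pr(nearby quarry blast | spike, minor quake) ≈ 0.2458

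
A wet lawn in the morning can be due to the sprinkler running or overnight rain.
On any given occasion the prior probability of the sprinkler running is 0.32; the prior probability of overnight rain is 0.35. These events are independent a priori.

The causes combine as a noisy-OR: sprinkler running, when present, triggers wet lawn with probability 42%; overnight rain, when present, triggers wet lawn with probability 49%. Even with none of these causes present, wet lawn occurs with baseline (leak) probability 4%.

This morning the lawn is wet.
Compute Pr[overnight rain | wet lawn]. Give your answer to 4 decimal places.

Under noisy-OR, P(wet lawn | causes) = 1 − (1−0.04)·∏(1−qᵢ) over the active causes.
For the numerator, keep only overnight rain=true terms: 0.121475 + 0.080196 = 0.201671
Normalizer over all consistent configurations: 0.04×0.68×0.65 + 0.5104×0.68×0.35 + 0.4432×0.32×0.65 + 0.716032×0.32×0.35 = 0.311537
Posterior = 0.201671 / 0.311537 ≈ 0.6473

Pr[overnight rain | wet lawn] ≈ 0.6473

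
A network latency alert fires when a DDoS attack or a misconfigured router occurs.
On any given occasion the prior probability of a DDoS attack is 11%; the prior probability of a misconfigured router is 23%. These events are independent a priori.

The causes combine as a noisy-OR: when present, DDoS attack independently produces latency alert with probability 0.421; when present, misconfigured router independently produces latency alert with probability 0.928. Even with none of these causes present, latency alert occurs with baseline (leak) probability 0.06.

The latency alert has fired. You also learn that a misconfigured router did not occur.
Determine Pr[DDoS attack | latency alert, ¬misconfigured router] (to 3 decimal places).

Pr[DDoS attack | latency alert, ¬misconfigured router] ≈ 0.484

Under noisy-OR, P(latency alert | causes) = 1 − (1−0.06)·∏(1−qᵢ) over the active causes.
For the numerator, keep only DDoS attack=true terms: 0.45574×0.11 = 0.050131
Normalizer over all consistent configurations: 0.06×0.89 + 0.45574×0.11 = 0.103531
Posterior = 0.050131 / 0.103531 ≈ 0.484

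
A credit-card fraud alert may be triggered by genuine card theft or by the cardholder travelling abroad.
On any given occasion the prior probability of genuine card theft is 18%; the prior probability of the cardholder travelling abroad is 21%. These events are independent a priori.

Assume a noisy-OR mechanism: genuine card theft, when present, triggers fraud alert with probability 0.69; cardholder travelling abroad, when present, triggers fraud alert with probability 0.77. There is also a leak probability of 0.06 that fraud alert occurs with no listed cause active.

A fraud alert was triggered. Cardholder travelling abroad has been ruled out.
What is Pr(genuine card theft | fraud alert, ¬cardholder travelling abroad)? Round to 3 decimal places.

Under noisy-OR, P(fraud alert | causes) = 1 − (1−0.06)·∏(1−qᵢ) over the active causes.
Weight on genuine card theft=true, given the evidence: 0.7086×0.18 = 0.127548
The normalizing constant is 0.06×0.82 + 0.7086×0.18 = 0.176748
Posterior = 0.127548 / 0.176748 ≈ 0.722

Pr(genuine card theft | fraud alert, ¬cardholder travelling abroad) ≈ 0.722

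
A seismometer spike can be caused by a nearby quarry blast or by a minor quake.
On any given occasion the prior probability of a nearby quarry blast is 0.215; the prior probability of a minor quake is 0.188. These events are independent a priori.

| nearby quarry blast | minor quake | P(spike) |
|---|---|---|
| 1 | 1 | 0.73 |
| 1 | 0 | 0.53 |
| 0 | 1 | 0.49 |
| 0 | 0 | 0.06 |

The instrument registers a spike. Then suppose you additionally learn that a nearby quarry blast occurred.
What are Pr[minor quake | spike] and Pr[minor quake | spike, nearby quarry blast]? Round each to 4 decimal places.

P(spike) = 0.06*0.785*0.812 + 0.49*0.785*0.188 + 0.53*0.215*0.812 + 0.73*0.215*0.188 = 0.038245 + 0.072314 + 0.092527 + 0.029507 = 0.232593
Of this, 0.101821 comes from 0.072314 + 0.029507 (the minor quake=true cases).
So P(minor quake | spike) = 0.101821/0.232593 ≈ 0.4378.

Now also conditioning on nearby quarry blast=true:
Numerator (weight on configurations with minor quake): 0.73×0.188 = 0.137240
The normalizing constant is 0.53×0.812 + 0.73×0.188 = 0.567600
P(minor quake | spike, nearby quarry blast) = 0.137240/0.567600 ≈ 0.2418
Conditioning on nearby quarry blast lowers the posterior on minor quake: the classic explaining-away effect in a common-effect structure.

Pr[minor quake | spike] ≈ 0.4378; Pr[minor quake | spike, nearby quarry blast] ≈ 0.2418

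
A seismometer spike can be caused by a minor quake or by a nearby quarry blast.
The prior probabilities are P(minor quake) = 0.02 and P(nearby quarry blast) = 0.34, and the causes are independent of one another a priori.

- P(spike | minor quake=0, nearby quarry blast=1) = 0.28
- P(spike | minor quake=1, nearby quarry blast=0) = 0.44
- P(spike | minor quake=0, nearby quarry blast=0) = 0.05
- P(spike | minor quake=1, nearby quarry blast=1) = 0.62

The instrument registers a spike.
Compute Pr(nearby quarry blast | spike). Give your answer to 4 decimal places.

Pr(nearby quarry blast | spike) ≈ 0.7188

P(spike) = 0.05·0.98·0.66 + 0.28·0.98·0.34 + 0.44·0.02·0.66 + 0.62·0.02·0.34 = 0.032340 + 0.093296 + 0.005808 + 0.004216 = 0.135660
The nearby quarry blast-present share is 0.093296 + 0.004216 = 0.097512.
So P(nearby quarry blast | spike) = 0.097512/0.135660 ≈ 0.7188.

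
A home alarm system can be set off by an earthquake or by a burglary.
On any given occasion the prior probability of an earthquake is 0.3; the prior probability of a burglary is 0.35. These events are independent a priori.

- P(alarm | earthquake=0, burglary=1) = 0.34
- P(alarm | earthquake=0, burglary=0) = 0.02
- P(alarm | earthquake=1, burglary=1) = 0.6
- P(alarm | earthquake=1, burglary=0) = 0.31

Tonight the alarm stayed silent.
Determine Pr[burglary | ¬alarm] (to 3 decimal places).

Weight on burglary=true, given the evidence: 0.161700 + 0.042000 = 0.203700
Denominator P(¬alarm): 0.98*0.7*0.65 + 0.66*0.7*0.35 + 0.69*0.3*0.65 + 0.4*0.3*0.35 = 0.784150
Posterior = 0.203700 / 0.784150 ≈ 0.260

Pr[burglary | ¬alarm] ≈ 0.260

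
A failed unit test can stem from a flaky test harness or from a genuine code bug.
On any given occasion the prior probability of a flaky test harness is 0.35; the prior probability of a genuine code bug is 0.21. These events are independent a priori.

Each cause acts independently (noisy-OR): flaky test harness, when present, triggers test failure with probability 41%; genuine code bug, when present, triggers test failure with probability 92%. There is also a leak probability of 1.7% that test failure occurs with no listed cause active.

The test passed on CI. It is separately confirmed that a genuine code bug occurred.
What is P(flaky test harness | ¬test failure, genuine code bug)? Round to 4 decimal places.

Under noisy-OR, P(test failure | causes) = 1 − (1−0.017)·∏(1−qᵢ) over the active causes.
By total probability over both values of flaky test harness:
  P(¬test failure | genuine code bug) = 0.07864×0.65 + 0.046398×0.35
        = 0.051116 + 0.016239 = 0.067355
The terms with flaky test harness present sum to 0.016239, so
  P(flaky test harness | ¬test failure, genuine code bug) = 0.016239 / 0.067355 ≈ 0.2411

P(flaky test harness | ¬test failure, genuine code bug) ≈ 0.2411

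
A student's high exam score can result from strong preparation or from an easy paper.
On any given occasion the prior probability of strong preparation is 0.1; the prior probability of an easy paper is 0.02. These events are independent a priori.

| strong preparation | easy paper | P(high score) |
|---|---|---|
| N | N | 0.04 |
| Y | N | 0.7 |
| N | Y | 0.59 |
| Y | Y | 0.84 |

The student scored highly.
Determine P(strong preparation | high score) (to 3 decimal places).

P(strong preparation | high score) ≈ 0.605

P(high score) = 0.04×0.9×0.98 + 0.59×0.9×0.02 + 0.7×0.1×0.98 + 0.84×0.1×0.02 = 0.035280 + 0.010620 + 0.068600 + 0.001680 = 0.116180
The strong preparation-present share is 0.068600 + 0.001680 = 0.070280.
P(strong preparation | high score) = 0.070280 / 0.116180 ≈ 0.605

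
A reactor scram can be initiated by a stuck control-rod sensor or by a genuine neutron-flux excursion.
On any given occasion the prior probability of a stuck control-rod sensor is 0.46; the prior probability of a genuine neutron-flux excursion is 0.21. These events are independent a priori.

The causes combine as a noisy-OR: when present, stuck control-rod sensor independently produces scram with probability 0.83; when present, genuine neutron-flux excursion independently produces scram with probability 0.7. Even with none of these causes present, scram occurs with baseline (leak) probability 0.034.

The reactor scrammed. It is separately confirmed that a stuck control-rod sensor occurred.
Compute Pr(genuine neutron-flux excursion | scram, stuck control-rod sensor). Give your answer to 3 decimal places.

Pr(genuine neutron-flux excursion | scram, stuck control-rod sensor) ≈ 0.232

Under noisy-OR, P(scram | causes) = 1 − (1−0.034)·∏(1−qᵢ) over the active causes.
Enumerate both values of genuine neutron-flux excursion and weight by the priors:
  P(scram | stuck control-rod sensor) = 0.83578·0.79 + 0.950734·0.21
        = 0.660266 + 0.199654 = 0.859920
The terms with genuine neutron-flux excursion present sum to 0.199654, so
  P(genuine neutron-flux excursion | scram, stuck control-rod sensor) = 0.199654 / 0.859920 ≈ 0.232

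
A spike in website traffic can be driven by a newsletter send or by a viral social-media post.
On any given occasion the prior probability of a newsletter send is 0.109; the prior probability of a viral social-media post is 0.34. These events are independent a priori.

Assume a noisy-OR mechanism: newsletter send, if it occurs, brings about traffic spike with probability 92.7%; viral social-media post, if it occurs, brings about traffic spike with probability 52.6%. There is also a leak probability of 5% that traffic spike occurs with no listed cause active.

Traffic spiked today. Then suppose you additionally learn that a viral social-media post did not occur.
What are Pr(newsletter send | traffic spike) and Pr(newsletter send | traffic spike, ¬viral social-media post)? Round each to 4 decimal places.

Under noisy-OR, P(traffic spike | causes) = 1 − (1−0.05)·∏(1−qᵢ) over the active causes.
By total probability over the 4 (newsletter send, viral social-media post) configurations:
  P(traffic spike) = 0.05×0.891×0.66 + 0.5497×0.891×0.34 + 0.93065×0.109×0.66 + 0.967128×0.109×0.34
        = 0.029403 + 0.166526 + 0.066951 + 0.035842 = 0.298722
The terms with newsletter send present sum to 0.102793, so
  P(newsletter send | traffic spike) = 0.102793 / 0.298722 ≈ 0.3441

With the extra evidence:
For the numerator, keep only newsletter send=true terms: 0.93065*0.109 = 0.101441
The normalizing constant is 0.05*0.891 + 0.93065*0.109 = 0.145991
Posterior = 0.101441 / 0.145991 ≈ 0.6948
Ruling out viral social-media post raises the posterior on newsletter send — the flip side of explaining away.

Pr(newsletter send | traffic spike) ≈ 0.3441; Pr(newsletter send | traffic spike, ¬viral social-media post) ≈ 0.6948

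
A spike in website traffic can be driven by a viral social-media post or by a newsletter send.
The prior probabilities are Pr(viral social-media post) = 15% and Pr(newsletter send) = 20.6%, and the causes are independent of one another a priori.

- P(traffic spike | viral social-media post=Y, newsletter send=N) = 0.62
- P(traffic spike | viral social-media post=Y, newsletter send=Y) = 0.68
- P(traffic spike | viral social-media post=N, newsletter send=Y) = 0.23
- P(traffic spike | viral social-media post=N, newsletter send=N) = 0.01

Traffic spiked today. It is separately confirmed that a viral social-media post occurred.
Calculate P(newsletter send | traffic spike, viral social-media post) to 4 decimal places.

P(newsletter send | traffic spike, viral social-media post) ≈ 0.2215

For the numerator, keep only newsletter send=true terms: 0.68*0.206 = 0.140080
The normalizing constant is 0.62*0.794 + 0.68*0.206 = 0.632360
P(newsletter send | traffic spike, viral social-media post) = 0.140080/0.632360 ≈ 0.2215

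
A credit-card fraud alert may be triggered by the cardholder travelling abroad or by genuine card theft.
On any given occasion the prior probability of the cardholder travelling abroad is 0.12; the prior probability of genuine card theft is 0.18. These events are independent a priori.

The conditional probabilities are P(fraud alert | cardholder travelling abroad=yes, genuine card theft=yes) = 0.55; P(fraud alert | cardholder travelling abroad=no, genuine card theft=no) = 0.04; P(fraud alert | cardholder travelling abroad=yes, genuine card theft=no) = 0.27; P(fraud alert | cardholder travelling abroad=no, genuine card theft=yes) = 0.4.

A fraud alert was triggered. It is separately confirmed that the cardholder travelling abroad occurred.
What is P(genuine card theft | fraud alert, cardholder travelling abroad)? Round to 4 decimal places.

P(genuine card theft | fraud alert, cardholder travelling abroad) ≈ 0.3090

Numerator (weight on configurations with genuine card theft): 0.55*0.18 = 0.099000
Normalizer over all consistent configurations: 0.27*0.82 + 0.55*0.18 = 0.320400
P(genuine card theft | fraud alert, cardholder travelling abroad) = 0.099000/0.320400 ≈ 0.3090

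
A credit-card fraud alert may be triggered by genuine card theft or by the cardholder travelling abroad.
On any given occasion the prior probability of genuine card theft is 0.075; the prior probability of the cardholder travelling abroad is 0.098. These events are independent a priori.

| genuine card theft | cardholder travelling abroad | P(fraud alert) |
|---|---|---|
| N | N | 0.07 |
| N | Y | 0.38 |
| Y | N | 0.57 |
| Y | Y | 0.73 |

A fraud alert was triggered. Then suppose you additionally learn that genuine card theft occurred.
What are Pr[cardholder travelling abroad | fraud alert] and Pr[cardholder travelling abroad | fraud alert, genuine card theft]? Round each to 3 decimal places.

Pr[cardholder travelling abroad | fraud alert] ≈ 0.291; Pr[cardholder travelling abroad | fraud alert, genuine card theft] ≈ 0.122

Sum P(fraud alert|·) weighted by the priors over the 4 (genuine card theft, cardholder travelling abroad) configurations:
  P(fraud alert) = 0.07×0.925×0.902 + 0.38×0.925×0.098 + 0.57×0.075×0.902 + 0.73×0.075×0.098
        = 0.058405 + 0.034447 + 0.038560 + 0.005366 = 0.136778
The terms with cardholder travelling abroad present sum to 0.039813, so
  P(cardholder travelling abroad | fraud alert) = 0.039813 / 0.136778 ≈ 0.291

With the extra evidence:
Sum P(fraud alert|·) weighted by the priors over both values of cardholder travelling abroad:
  P(fraud alert | genuine card theft) = 0.57*0.902 + 0.73*0.098
        = 0.514140 + 0.071540 = 0.585680
Configurations with cardholder travelling abroad contribute 0.071540, so
  P(cardholder travelling abroad | fraud alert, genuine card theft) = 0.071540 / 0.585680 ≈ 0.122
— genuine card theft explains away the evidence for cardholder travelling abroad.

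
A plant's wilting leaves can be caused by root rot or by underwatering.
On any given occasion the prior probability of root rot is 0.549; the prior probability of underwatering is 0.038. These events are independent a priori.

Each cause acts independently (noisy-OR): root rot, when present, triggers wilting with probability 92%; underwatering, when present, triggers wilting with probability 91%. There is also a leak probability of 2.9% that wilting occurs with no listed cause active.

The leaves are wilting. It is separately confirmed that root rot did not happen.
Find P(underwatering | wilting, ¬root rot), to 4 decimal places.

P(underwatering | wilting, ¬root rot) ≈ 0.5542

Under noisy-OR, P(wilting | causes) = 1 − (1−0.029)·∏(1−qᵢ) over the active causes.
Weight on underwatering=true, given the evidence: 0.91261*0.038 = 0.034679
Denominator P(wilting | ¬root rot): 0.029*0.962 + 0.91261*0.038 = 0.062577
P(underwatering | wilting, ¬root rot) = 0.034679/0.062577 ≈ 0.5542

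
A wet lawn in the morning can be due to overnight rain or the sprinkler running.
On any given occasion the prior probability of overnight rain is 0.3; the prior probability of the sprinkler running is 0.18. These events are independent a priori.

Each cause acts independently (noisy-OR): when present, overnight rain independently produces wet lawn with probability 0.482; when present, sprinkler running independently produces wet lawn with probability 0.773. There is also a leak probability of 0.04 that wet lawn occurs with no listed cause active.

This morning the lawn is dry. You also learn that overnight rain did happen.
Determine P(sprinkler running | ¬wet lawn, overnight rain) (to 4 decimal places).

Under noisy-OR, P(wet lawn | causes) = 1 − (1−0.04)·∏(1−qᵢ) over the active causes.
Enumerate both values of sprinkler running and weight by the priors:
  P(¬wet lawn | overnight rain) = 0.49728*0.82 + 0.112883*0.18
        = 0.407770 + 0.020319 = 0.428089
Keeping only the sprinkler running-present terms gives 0.020319, so
  P(sprinkler running | ¬wet lawn, overnight rain) = 0.020319 / 0.428089 ≈ 0.0475

P(sprinkler running | ¬wet lawn, overnight rain) ≈ 0.0475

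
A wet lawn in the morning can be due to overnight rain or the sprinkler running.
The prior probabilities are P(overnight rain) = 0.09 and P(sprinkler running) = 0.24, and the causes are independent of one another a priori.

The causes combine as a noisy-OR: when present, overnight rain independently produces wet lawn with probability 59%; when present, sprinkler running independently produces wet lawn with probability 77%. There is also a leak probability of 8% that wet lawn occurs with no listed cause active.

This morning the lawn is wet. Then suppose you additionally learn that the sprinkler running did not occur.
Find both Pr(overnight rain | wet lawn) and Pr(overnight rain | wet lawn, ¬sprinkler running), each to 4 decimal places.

Under noisy-OR, P(wet lawn | causes) = 1 − (1−0.08)·∏(1−qᵢ) over the active causes.
P(wet lawn) = 0.08×0.91×0.76 + 0.7884×0.91×0.24 + 0.6228×0.09×0.76 + 0.913244×0.09×0.24 = 0.055328 + 0.172187 + 0.042600 + 0.019726 = 0.289841
Restricting to configurations with overnight rain present: 0.042600 + 0.019726 = 0.062326.
P(overnight rain | wet lawn) = 0.062326 / 0.289841 ≈ 0.2150

With the extra evidence:
Weight on overnight rain=true, given the evidence: 0.6228·0.09 = 0.056052
Normalizer over all consistent configurations: 0.08·0.91 + 0.6228·0.09 = 0.128852
P(overnight rain | wet lawn, ¬sprinkler running) = 0.056052/0.128852 ≈ 0.4350
With sprinkler running excluded, overnight rain must carry more of the explanatory weight for the wet lawn.

Pr(overnight rain | wet lawn) ≈ 0.2150; Pr(overnight rain | wet lawn, ¬sprinkler running) ≈ 0.4350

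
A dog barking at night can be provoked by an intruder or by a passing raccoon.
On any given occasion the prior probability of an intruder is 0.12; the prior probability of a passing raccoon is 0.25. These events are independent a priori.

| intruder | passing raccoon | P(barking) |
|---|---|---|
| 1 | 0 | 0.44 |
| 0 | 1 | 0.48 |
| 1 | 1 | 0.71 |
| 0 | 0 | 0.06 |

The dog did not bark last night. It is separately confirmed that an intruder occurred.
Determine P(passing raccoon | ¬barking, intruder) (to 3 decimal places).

P(passing raccoon | ¬barking, intruder) ≈ 0.147

By total probability over both values of passing raccoon:
  P(¬barking | intruder) = 0.56·0.75 + 0.29·0.25
        = 0.420000 + 0.072500 = 0.492500
Configurations with passing raccoon contribute 0.072500, so
  P(passing raccoon | ¬barking, intruder) = 0.072500 / 0.492500 ≈ 0.147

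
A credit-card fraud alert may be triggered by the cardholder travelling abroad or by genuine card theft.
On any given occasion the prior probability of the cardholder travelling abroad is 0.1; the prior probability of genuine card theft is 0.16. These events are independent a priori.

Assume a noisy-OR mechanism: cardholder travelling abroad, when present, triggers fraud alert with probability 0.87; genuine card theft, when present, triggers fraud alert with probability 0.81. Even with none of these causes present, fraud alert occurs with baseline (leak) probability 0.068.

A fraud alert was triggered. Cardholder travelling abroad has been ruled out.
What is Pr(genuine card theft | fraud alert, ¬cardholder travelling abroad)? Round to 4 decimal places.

Pr(genuine card theft | fraud alert, ¬cardholder travelling abroad) ≈ 0.6974

Under noisy-OR, P(fraud alert | causes) = 1 − (1−0.068)·∏(1−qᵢ) over the active causes.
Enumerate both values of genuine card theft and weight by the priors:
  P(fraud alert | ¬cardholder travelling abroad) = 0.068*0.84 + 0.82292*0.16
        = 0.057120 + 0.131667 = 0.188787
The terms with genuine card theft present sum to 0.131667, so
  P(genuine card theft | fraud alert, ¬cardholder travelling abroad) = 0.131667 / 0.188787 ≈ 0.6974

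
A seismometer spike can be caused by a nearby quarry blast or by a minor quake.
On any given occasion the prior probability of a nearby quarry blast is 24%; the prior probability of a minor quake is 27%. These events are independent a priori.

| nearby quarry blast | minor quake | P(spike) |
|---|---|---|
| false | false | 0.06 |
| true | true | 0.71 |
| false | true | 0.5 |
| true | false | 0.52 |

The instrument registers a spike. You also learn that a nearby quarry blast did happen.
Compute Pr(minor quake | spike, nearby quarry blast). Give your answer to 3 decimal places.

Pr(minor quake | spike, nearby quarry blast) ≈ 0.336

By total probability over both values of minor quake:
  P(spike | nearby quarry blast) = 0.52*0.73 + 0.71*0.27
        = 0.379600 + 0.191700 = 0.571300
The terms with minor quake present sum to 0.191700, so
  P(minor quake | spike, nearby quarry blast) = 0.191700 / 0.571300 ≈ 0.336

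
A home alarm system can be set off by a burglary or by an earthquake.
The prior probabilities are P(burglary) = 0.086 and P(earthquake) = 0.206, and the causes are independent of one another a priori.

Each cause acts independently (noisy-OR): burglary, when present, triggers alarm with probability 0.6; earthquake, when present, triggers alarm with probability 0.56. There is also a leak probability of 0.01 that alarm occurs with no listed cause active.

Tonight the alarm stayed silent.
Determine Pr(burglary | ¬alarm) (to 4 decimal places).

Pr(burglary | ¬alarm) ≈ 0.0363

Under noisy-OR, P(alarm | causes) = 1 − (1−0.01)·∏(1−qᵢ) over the active causes.
Enumerate the 4 (burglary, earthquake) configurations and weight by the priors:
  P(¬alarm) = 0.99·0.914·0.794 + 0.4356·0.914·0.206 + 0.396·0.086·0.794 + 0.17424·0.086·0.206
        = 0.718459 + 0.082017 + 0.027040 + 0.003087 = 0.830603
Configurations with burglary contribute 0.030127, so
  P(burglary | ¬alarm) = 0.030127 / 0.830603 ≈ 0.0363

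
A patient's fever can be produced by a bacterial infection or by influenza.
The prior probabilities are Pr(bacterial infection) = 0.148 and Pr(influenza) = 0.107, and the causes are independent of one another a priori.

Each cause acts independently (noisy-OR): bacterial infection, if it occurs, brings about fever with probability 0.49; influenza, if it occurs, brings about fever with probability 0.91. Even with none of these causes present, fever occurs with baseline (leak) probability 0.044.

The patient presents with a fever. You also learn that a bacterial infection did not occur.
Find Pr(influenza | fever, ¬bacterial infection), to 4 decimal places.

Under noisy-OR, P(fever | causes) = 1 − (1−0.044)·∏(1−qᵢ) over the active causes.
For the numerator, keep only influenza=true terms: 0.91396·0.107 = 0.097794
Normalizer over all consistent configurations: 0.044·0.893 + 0.91396·0.107 = 0.137086
Posterior = 0.097794 / 0.137086 ≈ 0.7134

Pr(influenza | fever, ¬bacterial infection) ≈ 0.7134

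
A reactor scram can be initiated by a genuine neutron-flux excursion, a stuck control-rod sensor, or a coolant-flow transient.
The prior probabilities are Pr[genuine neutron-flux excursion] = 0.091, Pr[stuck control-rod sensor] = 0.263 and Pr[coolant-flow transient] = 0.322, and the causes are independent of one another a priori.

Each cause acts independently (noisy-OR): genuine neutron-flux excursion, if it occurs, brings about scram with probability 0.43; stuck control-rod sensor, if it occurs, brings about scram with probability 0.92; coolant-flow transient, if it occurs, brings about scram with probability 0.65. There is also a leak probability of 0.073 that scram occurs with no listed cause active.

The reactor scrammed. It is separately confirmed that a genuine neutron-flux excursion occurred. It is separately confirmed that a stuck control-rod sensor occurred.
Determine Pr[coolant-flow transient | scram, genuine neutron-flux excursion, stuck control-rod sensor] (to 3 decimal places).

Under noisy-OR, P(scram | causes) = 1 − (1−0.073)·∏(1−qᵢ) over the active causes.
P(scram | genuine neutron-flux excursion, stuck control-rod sensor) = 0.957729×0.678 + 0.985205×0.322 = 0.649340 + 0.317236 = 0.966576
Restricting to configurations with coolant-flow transient present: 0.985205×0.322 = 0.317236.
So P(coolant-flow transient | scram, genuine neutron-flux excursion, stuck control-rod sensor) = 0.317236/0.966576 ≈ 0.328.

Pr[coolant-flow transient | scram, genuine neutron-flux excursion, stuck control-rod sensor] ≈ 0.328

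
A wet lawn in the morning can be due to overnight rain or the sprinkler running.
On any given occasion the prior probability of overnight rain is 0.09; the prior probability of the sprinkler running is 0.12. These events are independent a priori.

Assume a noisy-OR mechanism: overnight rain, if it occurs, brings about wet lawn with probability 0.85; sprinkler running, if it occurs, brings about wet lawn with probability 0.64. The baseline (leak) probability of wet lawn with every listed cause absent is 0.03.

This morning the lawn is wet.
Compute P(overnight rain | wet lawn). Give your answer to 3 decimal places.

P(overnight rain | wet lawn) ≈ 0.450

Under noisy-OR, P(wet lawn | causes) = 1 − (1−0.03)·∏(1−qᵢ) over the active causes.
P(wet lawn) = 0.03·0.91·0.88 + 0.6508·0.91·0.12 + 0.8545·0.09·0.88 + 0.94762·0.09·0.12 = 0.024024 + 0.071067 + 0.067676 + 0.010234 = 0.173001
Restricting to configurations with overnight rain present: 0.067676 + 0.010234 = 0.077910.
Hence the posterior is 0.077910/0.173001 ≈ 0.450.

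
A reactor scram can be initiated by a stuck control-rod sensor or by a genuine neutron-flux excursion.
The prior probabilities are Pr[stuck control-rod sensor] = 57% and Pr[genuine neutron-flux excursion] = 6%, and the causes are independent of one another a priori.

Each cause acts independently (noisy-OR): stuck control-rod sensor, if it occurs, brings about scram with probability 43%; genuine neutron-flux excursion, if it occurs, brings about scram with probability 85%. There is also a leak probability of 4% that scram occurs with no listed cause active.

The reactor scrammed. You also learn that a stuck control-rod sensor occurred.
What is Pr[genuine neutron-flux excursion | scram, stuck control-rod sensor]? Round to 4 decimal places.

Pr[genuine neutron-flux excursion | scram, stuck control-rod sensor] ≈ 0.1146

Under noisy-OR, P(scram | causes) = 1 − (1−0.04)·∏(1−qᵢ) over the active causes.
By total probability over both values of genuine neutron-flux excursion:
  P(scram | stuck control-rod sensor) = 0.4528·0.94 + 0.91792·0.06
        = 0.425632 + 0.055075 = 0.480707
Keeping only the genuine neutron-flux excursion-present terms gives 0.055075, so
  P(genuine neutron-flux excursion | scram, stuck control-rod sensor) = 0.055075 / 0.480707 ≈ 0.1146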